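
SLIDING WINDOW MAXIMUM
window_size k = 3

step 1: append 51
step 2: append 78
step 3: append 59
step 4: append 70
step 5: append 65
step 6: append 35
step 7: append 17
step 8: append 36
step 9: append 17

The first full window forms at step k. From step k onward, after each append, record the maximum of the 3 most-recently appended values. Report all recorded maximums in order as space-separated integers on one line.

step 1: append 51 -> window=[51] (not full yet)
step 2: append 78 -> window=[51, 78] (not full yet)
step 3: append 59 -> window=[51, 78, 59] -> max=78
step 4: append 70 -> window=[78, 59, 70] -> max=78
step 5: append 65 -> window=[59, 70, 65] -> max=70
step 6: append 35 -> window=[70, 65, 35] -> max=70
step 7: append 17 -> window=[65, 35, 17] -> max=65
step 8: append 36 -> window=[35, 17, 36] -> max=36
step 9: append 17 -> window=[17, 36, 17] -> max=36

Answer: 78 78 70 70 65 36 36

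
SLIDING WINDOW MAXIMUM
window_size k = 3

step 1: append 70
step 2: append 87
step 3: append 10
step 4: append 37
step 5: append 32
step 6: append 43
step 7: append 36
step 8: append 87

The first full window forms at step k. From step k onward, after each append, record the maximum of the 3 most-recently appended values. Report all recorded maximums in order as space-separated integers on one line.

Answer: 87 87 37 43 43 87

Derivation:
step 1: append 70 -> window=[70] (not full yet)
step 2: append 87 -> window=[70, 87] (not full yet)
step 3: append 10 -> window=[70, 87, 10] -> max=87
step 4: append 37 -> window=[87, 10, 37] -> max=87
step 5: append 32 -> window=[10, 37, 32] -> max=37
step 6: append 43 -> window=[37, 32, 43] -> max=43
step 7: append 36 -> window=[32, 43, 36] -> max=43
step 8: append 87 -> window=[43, 36, 87] -> max=87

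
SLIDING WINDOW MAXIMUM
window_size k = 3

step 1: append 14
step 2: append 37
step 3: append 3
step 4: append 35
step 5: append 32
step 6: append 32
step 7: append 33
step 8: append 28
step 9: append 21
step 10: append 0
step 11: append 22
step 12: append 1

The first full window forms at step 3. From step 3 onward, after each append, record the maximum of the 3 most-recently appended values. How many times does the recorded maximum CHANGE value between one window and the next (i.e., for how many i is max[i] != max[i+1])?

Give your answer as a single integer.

Answer: 4

Derivation:
step 1: append 14 -> window=[14] (not full yet)
step 2: append 37 -> window=[14, 37] (not full yet)
step 3: append 3 -> window=[14, 37, 3] -> max=37
step 4: append 35 -> window=[37, 3, 35] -> max=37
step 5: append 32 -> window=[3, 35, 32] -> max=35
step 6: append 32 -> window=[35, 32, 32] -> max=35
step 7: append 33 -> window=[32, 32, 33] -> max=33
step 8: append 28 -> window=[32, 33, 28] -> max=33
step 9: append 21 -> window=[33, 28, 21] -> max=33
step 10: append 0 -> window=[28, 21, 0] -> max=28
step 11: append 22 -> window=[21, 0, 22] -> max=22
step 12: append 1 -> window=[0, 22, 1] -> max=22
Recorded maximums: 37 37 35 35 33 33 33 28 22 22
Changes between consecutive maximums: 4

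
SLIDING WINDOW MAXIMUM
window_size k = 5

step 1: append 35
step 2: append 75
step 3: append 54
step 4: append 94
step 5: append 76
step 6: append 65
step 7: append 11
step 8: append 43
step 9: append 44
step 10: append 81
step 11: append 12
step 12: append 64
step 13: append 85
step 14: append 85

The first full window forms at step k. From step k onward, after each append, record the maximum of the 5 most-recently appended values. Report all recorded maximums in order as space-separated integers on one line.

Answer: 94 94 94 94 76 81 81 81 85 85

Derivation:
step 1: append 35 -> window=[35] (not full yet)
step 2: append 75 -> window=[35, 75] (not full yet)
step 3: append 54 -> window=[35, 75, 54] (not full yet)
step 4: append 94 -> window=[35, 75, 54, 94] (not full yet)
step 5: append 76 -> window=[35, 75, 54, 94, 76] -> max=94
step 6: append 65 -> window=[75, 54, 94, 76, 65] -> max=94
step 7: append 11 -> window=[54, 94, 76, 65, 11] -> max=94
step 8: append 43 -> window=[94, 76, 65, 11, 43] -> max=94
step 9: append 44 -> window=[76, 65, 11, 43, 44] -> max=76
step 10: append 81 -> window=[65, 11, 43, 44, 81] -> max=81
step 11: append 12 -> window=[11, 43, 44, 81, 12] -> max=81
step 12: append 64 -> window=[43, 44, 81, 12, 64] -> max=81
step 13: append 85 -> window=[44, 81, 12, 64, 85] -> max=85
step 14: append 85 -> window=[81, 12, 64, 85, 85] -> max=85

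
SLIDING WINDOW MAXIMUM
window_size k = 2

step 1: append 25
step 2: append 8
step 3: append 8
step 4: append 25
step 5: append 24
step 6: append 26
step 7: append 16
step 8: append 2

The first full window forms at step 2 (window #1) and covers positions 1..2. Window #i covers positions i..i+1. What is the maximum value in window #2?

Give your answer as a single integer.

step 1: append 25 -> window=[25] (not full yet)
step 2: append 8 -> window=[25, 8] -> max=25
step 3: append 8 -> window=[8, 8] -> max=8
Window #2 max = 8

Answer: 8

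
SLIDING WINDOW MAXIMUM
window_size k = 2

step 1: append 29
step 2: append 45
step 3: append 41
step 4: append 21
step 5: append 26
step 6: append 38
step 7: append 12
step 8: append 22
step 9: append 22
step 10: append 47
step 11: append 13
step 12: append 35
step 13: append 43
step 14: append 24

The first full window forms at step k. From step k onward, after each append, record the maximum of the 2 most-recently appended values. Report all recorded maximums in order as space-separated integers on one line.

Answer: 45 45 41 26 38 38 22 22 47 47 35 43 43

Derivation:
step 1: append 29 -> window=[29] (not full yet)
step 2: append 45 -> window=[29, 45] -> max=45
step 3: append 41 -> window=[45, 41] -> max=45
step 4: append 21 -> window=[41, 21] -> max=41
step 5: append 26 -> window=[21, 26] -> max=26
step 6: append 38 -> window=[26, 38] -> max=38
step 7: append 12 -> window=[38, 12] -> max=38
step 8: append 22 -> window=[12, 22] -> max=22
step 9: append 22 -> window=[22, 22] -> max=22
step 10: append 47 -> window=[22, 47] -> max=47
step 11: append 13 -> window=[47, 13] -> max=47
step 12: append 35 -> window=[13, 35] -> max=35
step 13: append 43 -> window=[35, 43] -> max=43
step 14: append 24 -> window=[43, 24] -> max=43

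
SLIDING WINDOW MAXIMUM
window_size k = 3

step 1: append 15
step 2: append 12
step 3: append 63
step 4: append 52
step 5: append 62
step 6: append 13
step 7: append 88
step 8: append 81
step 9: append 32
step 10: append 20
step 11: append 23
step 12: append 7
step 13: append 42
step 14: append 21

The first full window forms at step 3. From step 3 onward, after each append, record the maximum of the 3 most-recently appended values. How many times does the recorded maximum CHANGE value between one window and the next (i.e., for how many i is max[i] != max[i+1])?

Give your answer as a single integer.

Answer: 6

Derivation:
step 1: append 15 -> window=[15] (not full yet)
step 2: append 12 -> window=[15, 12] (not full yet)
step 3: append 63 -> window=[15, 12, 63] -> max=63
step 4: append 52 -> window=[12, 63, 52] -> max=63
step 5: append 62 -> window=[63, 52, 62] -> max=63
step 6: append 13 -> window=[52, 62, 13] -> max=62
step 7: append 88 -> window=[62, 13, 88] -> max=88
step 8: append 81 -> window=[13, 88, 81] -> max=88
step 9: append 32 -> window=[88, 81, 32] -> max=88
step 10: append 20 -> window=[81, 32, 20] -> max=81
step 11: append 23 -> window=[32, 20, 23] -> max=32
step 12: append 7 -> window=[20, 23, 7] -> max=23
step 13: append 42 -> window=[23, 7, 42] -> max=42
step 14: append 21 -> window=[7, 42, 21] -> max=42
Recorded maximums: 63 63 63 62 88 88 88 81 32 23 42 42
Changes between consecutive maximums: 6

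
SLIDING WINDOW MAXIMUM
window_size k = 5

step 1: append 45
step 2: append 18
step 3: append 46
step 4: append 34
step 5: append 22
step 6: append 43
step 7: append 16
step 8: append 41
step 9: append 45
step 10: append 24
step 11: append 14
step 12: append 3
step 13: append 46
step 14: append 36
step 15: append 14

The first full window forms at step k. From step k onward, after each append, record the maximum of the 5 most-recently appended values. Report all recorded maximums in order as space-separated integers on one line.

step 1: append 45 -> window=[45] (not full yet)
step 2: append 18 -> window=[45, 18] (not full yet)
step 3: append 46 -> window=[45, 18, 46] (not full yet)
step 4: append 34 -> window=[45, 18, 46, 34] (not full yet)
step 5: append 22 -> window=[45, 18, 46, 34, 22] -> max=46
step 6: append 43 -> window=[18, 46, 34, 22, 43] -> max=46
step 7: append 16 -> window=[46, 34, 22, 43, 16] -> max=46
step 8: append 41 -> window=[34, 22, 43, 16, 41] -> max=43
step 9: append 45 -> window=[22, 43, 16, 41, 45] -> max=45
step 10: append 24 -> window=[43, 16, 41, 45, 24] -> max=45
step 11: append 14 -> window=[16, 41, 45, 24, 14] -> max=45
step 12: append 3 -> window=[41, 45, 24, 14, 3] -> max=45
step 13: append 46 -> window=[45, 24, 14, 3, 46] -> max=46
step 14: append 36 -> window=[24, 14, 3, 46, 36] -> max=46
step 15: append 14 -> window=[14, 3, 46, 36, 14] -> max=46

Answer: 46 46 46 43 45 45 45 45 46 46 46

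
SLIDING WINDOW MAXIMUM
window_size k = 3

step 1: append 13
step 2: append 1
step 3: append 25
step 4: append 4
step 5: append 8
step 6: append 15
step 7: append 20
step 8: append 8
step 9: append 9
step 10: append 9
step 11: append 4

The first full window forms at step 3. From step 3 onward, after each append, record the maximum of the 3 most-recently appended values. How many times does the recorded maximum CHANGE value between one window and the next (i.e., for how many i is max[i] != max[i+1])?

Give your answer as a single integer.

Answer: 3

Derivation:
step 1: append 13 -> window=[13] (not full yet)
step 2: append 1 -> window=[13, 1] (not full yet)
step 3: append 25 -> window=[13, 1, 25] -> max=25
step 4: append 4 -> window=[1, 25, 4] -> max=25
step 5: append 8 -> window=[25, 4, 8] -> max=25
step 6: append 15 -> window=[4, 8, 15] -> max=15
step 7: append 20 -> window=[8, 15, 20] -> max=20
step 8: append 8 -> window=[15, 20, 8] -> max=20
step 9: append 9 -> window=[20, 8, 9] -> max=20
step 10: append 9 -> window=[8, 9, 9] -> max=9
step 11: append 4 -> window=[9, 9, 4] -> max=9
Recorded maximums: 25 25 25 15 20 20 20 9 9
Changes between consecutive maximums: 3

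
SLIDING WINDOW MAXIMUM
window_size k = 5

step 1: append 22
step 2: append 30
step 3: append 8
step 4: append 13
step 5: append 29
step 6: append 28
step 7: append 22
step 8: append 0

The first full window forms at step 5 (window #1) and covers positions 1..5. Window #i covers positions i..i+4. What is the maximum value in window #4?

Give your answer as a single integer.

Answer: 29

Derivation:
step 1: append 22 -> window=[22] (not full yet)
step 2: append 30 -> window=[22, 30] (not full yet)
step 3: append 8 -> window=[22, 30, 8] (not full yet)
step 4: append 13 -> window=[22, 30, 8, 13] (not full yet)
step 5: append 29 -> window=[22, 30, 8, 13, 29] -> max=30
step 6: append 28 -> window=[30, 8, 13, 29, 28] -> max=30
step 7: append 22 -> window=[8, 13, 29, 28, 22] -> max=29
step 8: append 0 -> window=[13, 29, 28, 22, 0] -> max=29
Window #4 max = 29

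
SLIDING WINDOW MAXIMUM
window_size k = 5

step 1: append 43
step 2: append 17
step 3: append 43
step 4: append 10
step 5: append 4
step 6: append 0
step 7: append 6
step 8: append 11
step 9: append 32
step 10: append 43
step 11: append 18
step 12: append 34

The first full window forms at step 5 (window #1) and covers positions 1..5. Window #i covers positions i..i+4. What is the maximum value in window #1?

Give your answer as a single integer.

Answer: 43

Derivation:
step 1: append 43 -> window=[43] (not full yet)
step 2: append 17 -> window=[43, 17] (not full yet)
step 3: append 43 -> window=[43, 17, 43] (not full yet)
step 4: append 10 -> window=[43, 17, 43, 10] (not full yet)
step 5: append 4 -> window=[43, 17, 43, 10, 4] -> max=43
Window #1 max = 43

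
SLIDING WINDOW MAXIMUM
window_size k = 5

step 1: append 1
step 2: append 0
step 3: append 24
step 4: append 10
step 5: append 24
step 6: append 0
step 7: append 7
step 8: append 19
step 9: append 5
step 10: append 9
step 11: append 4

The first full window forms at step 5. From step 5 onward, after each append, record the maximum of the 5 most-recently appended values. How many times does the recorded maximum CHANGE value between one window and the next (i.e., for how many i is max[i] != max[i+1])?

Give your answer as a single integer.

step 1: append 1 -> window=[1] (not full yet)
step 2: append 0 -> window=[1, 0] (not full yet)
step 3: append 24 -> window=[1, 0, 24] (not full yet)
step 4: append 10 -> window=[1, 0, 24, 10] (not full yet)
step 5: append 24 -> window=[1, 0, 24, 10, 24] -> max=24
step 6: append 0 -> window=[0, 24, 10, 24, 0] -> max=24
step 7: append 7 -> window=[24, 10, 24, 0, 7] -> max=24
step 8: append 19 -> window=[10, 24, 0, 7, 19] -> max=24
step 9: append 5 -> window=[24, 0, 7, 19, 5] -> max=24
step 10: append 9 -> window=[0, 7, 19, 5, 9] -> max=19
step 11: append 4 -> window=[7, 19, 5, 9, 4] -> max=19
Recorded maximums: 24 24 24 24 24 19 19
Changes between consecutive maximums: 1

Answer: 1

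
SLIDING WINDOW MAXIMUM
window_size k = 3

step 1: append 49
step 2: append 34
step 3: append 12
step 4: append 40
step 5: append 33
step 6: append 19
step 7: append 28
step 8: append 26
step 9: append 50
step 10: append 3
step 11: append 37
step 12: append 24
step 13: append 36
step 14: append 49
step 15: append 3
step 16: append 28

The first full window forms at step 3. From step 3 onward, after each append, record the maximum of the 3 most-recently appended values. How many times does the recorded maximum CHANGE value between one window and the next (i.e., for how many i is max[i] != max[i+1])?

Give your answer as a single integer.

step 1: append 49 -> window=[49] (not full yet)
step 2: append 34 -> window=[49, 34] (not full yet)
step 3: append 12 -> window=[49, 34, 12] -> max=49
step 4: append 40 -> window=[34, 12, 40] -> max=40
step 5: append 33 -> window=[12, 40, 33] -> max=40
step 6: append 19 -> window=[40, 33, 19] -> max=40
step 7: append 28 -> window=[33, 19, 28] -> max=33
step 8: append 26 -> window=[19, 28, 26] -> max=28
step 9: append 50 -> window=[28, 26, 50] -> max=50
step 10: append 3 -> window=[26, 50, 3] -> max=50
step 11: append 37 -> window=[50, 3, 37] -> max=50
step 12: append 24 -> window=[3, 37, 24] -> max=37
step 13: append 36 -> window=[37, 24, 36] -> max=37
step 14: append 49 -> window=[24, 36, 49] -> max=49
step 15: append 3 -> window=[36, 49, 3] -> max=49
step 16: append 28 -> window=[49, 3, 28] -> max=49
Recorded maximums: 49 40 40 40 33 28 50 50 50 37 37 49 49 49
Changes between consecutive maximums: 6

Answer: 6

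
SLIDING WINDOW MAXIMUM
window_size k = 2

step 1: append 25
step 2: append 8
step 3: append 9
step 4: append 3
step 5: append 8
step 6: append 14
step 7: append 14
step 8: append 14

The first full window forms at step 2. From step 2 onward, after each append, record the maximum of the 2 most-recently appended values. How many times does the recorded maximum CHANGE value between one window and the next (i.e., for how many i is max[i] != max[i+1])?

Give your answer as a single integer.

step 1: append 25 -> window=[25] (not full yet)
step 2: append 8 -> window=[25, 8] -> max=25
step 3: append 9 -> window=[8, 9] -> max=9
step 4: append 3 -> window=[9, 3] -> max=9
step 5: append 8 -> window=[3, 8] -> max=8
step 6: append 14 -> window=[8, 14] -> max=14
step 7: append 14 -> window=[14, 14] -> max=14
step 8: append 14 -> window=[14, 14] -> max=14
Recorded maximums: 25 9 9 8 14 14 14
Changes between consecutive maximums: 3

Answer: 3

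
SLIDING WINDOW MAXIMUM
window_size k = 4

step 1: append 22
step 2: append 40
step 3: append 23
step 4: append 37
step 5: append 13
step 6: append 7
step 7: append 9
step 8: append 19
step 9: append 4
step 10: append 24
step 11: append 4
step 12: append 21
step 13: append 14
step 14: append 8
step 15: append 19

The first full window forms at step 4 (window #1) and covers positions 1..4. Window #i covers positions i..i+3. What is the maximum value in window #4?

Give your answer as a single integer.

Answer: 37

Derivation:
step 1: append 22 -> window=[22] (not full yet)
step 2: append 40 -> window=[22, 40] (not full yet)
step 3: append 23 -> window=[22, 40, 23] (not full yet)
step 4: append 37 -> window=[22, 40, 23, 37] -> max=40
step 5: append 13 -> window=[40, 23, 37, 13] -> max=40
step 6: append 7 -> window=[23, 37, 13, 7] -> max=37
step 7: append 9 -> window=[37, 13, 7, 9] -> max=37
Window #4 max = 37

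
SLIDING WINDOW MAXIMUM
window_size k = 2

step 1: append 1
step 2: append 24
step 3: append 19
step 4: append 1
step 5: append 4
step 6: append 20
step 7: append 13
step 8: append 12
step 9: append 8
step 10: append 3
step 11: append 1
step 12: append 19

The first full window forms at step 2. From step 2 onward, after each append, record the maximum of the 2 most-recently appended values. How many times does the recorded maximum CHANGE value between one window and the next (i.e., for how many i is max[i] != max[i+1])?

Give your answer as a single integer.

step 1: append 1 -> window=[1] (not full yet)
step 2: append 24 -> window=[1, 24] -> max=24
step 3: append 19 -> window=[24, 19] -> max=24
step 4: append 1 -> window=[19, 1] -> max=19
step 5: append 4 -> window=[1, 4] -> max=4
step 6: append 20 -> window=[4, 20] -> max=20
step 7: append 13 -> window=[20, 13] -> max=20
step 8: append 12 -> window=[13, 12] -> max=13
step 9: append 8 -> window=[12, 8] -> max=12
step 10: append 3 -> window=[8, 3] -> max=8
step 11: append 1 -> window=[3, 1] -> max=3
step 12: append 19 -> window=[1, 19] -> max=19
Recorded maximums: 24 24 19 4 20 20 13 12 8 3 19
Changes between consecutive maximums: 8

Answer: 8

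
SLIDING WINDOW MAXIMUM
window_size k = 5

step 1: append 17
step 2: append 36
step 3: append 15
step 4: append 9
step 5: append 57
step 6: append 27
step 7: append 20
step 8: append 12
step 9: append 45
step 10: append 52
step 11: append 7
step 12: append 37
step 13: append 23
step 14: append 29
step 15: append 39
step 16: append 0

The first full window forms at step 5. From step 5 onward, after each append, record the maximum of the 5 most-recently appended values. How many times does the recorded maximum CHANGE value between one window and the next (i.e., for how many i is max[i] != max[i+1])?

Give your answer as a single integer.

step 1: append 17 -> window=[17] (not full yet)
step 2: append 36 -> window=[17, 36] (not full yet)
step 3: append 15 -> window=[17, 36, 15] (not full yet)
step 4: append 9 -> window=[17, 36, 15, 9] (not full yet)
step 5: append 57 -> window=[17, 36, 15, 9, 57] -> max=57
step 6: append 27 -> window=[36, 15, 9, 57, 27] -> max=57
step 7: append 20 -> window=[15, 9, 57, 27, 20] -> max=57
step 8: append 12 -> window=[9, 57, 27, 20, 12] -> max=57
step 9: append 45 -> window=[57, 27, 20, 12, 45] -> max=57
step 10: append 52 -> window=[27, 20, 12, 45, 52] -> max=52
step 11: append 7 -> window=[20, 12, 45, 52, 7] -> max=52
step 12: append 37 -> window=[12, 45, 52, 7, 37] -> max=52
step 13: append 23 -> window=[45, 52, 7, 37, 23] -> max=52
step 14: append 29 -> window=[52, 7, 37, 23, 29] -> max=52
step 15: append 39 -> window=[7, 37, 23, 29, 39] -> max=39
step 16: append 0 -> window=[37, 23, 29, 39, 0] -> max=39
Recorded maximums: 57 57 57 57 57 52 52 52 52 52 39 39
Changes between consecutive maximums: 2

Answer: 2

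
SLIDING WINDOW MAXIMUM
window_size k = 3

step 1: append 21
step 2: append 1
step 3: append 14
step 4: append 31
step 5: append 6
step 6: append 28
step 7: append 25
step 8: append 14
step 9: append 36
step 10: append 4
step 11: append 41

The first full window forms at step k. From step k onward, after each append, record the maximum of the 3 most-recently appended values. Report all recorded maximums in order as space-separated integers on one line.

Answer: 21 31 31 31 28 28 36 36 41

Derivation:
step 1: append 21 -> window=[21] (not full yet)
step 2: append 1 -> window=[21, 1] (not full yet)
step 3: append 14 -> window=[21, 1, 14] -> max=21
step 4: append 31 -> window=[1, 14, 31] -> max=31
step 5: append 6 -> window=[14, 31, 6] -> max=31
step 6: append 28 -> window=[31, 6, 28] -> max=31
step 7: append 25 -> window=[6, 28, 25] -> max=28
step 8: append 14 -> window=[28, 25, 14] -> max=28
step 9: append 36 -> window=[25, 14, 36] -> max=36
step 10: append 4 -> window=[14, 36, 4] -> max=36
step 11: append 41 -> window=[36, 4, 41] -> max=41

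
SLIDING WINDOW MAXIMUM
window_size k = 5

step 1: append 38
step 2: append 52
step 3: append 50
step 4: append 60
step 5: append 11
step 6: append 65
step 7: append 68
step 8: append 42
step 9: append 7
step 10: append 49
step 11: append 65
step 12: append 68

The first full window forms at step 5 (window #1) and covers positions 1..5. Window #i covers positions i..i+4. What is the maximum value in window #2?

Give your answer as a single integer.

Answer: 65

Derivation:
step 1: append 38 -> window=[38] (not full yet)
step 2: append 52 -> window=[38, 52] (not full yet)
step 3: append 50 -> window=[38, 52, 50] (not full yet)
step 4: append 60 -> window=[38, 52, 50, 60] (not full yet)
step 5: append 11 -> window=[38, 52, 50, 60, 11] -> max=60
step 6: append 65 -> window=[52, 50, 60, 11, 65] -> max=65
Window #2 max = 65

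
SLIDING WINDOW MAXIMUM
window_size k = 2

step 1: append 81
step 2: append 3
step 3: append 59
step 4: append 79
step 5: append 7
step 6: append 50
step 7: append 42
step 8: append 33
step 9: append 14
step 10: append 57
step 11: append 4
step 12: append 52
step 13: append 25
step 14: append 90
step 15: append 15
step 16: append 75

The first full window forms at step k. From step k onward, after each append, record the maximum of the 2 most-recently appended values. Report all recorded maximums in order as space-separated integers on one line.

step 1: append 81 -> window=[81] (not full yet)
step 2: append 3 -> window=[81, 3] -> max=81
step 3: append 59 -> window=[3, 59] -> max=59
step 4: append 79 -> window=[59, 79] -> max=79
step 5: append 7 -> window=[79, 7] -> max=79
step 6: append 50 -> window=[7, 50] -> max=50
step 7: append 42 -> window=[50, 42] -> max=50
step 8: append 33 -> window=[42, 33] -> max=42
step 9: append 14 -> window=[33, 14] -> max=33
step 10: append 57 -> window=[14, 57] -> max=57
step 11: append 4 -> window=[57, 4] -> max=57
step 12: append 52 -> window=[4, 52] -> max=52
step 13: append 25 -> window=[52, 25] -> max=52
step 14: append 90 -> window=[25, 90] -> max=90
step 15: append 15 -> window=[90, 15] -> max=90
step 16: append 75 -> window=[15, 75] -> max=75

Answer: 81 59 79 79 50 50 42 33 57 57 52 52 90 90 75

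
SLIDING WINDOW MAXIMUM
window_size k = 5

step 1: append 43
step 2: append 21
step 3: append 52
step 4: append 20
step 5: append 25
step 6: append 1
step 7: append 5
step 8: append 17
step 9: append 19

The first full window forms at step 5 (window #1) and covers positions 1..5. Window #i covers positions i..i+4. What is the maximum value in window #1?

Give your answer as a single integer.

Answer: 52

Derivation:
step 1: append 43 -> window=[43] (not full yet)
step 2: append 21 -> window=[43, 21] (not full yet)
step 3: append 52 -> window=[43, 21, 52] (not full yet)
step 4: append 20 -> window=[43, 21, 52, 20] (not full yet)
step 5: append 25 -> window=[43, 21, 52, 20, 25] -> max=52
Window #1 max = 52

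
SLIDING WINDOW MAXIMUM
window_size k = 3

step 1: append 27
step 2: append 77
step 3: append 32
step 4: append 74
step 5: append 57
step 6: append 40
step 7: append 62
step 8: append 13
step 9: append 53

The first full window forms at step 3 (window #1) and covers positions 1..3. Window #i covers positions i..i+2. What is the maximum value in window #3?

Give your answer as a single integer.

step 1: append 27 -> window=[27] (not full yet)
step 2: append 77 -> window=[27, 77] (not full yet)
step 3: append 32 -> window=[27, 77, 32] -> max=77
step 4: append 74 -> window=[77, 32, 74] -> max=77
step 5: append 57 -> window=[32, 74, 57] -> max=74
Window #3 max = 74

Answer: 74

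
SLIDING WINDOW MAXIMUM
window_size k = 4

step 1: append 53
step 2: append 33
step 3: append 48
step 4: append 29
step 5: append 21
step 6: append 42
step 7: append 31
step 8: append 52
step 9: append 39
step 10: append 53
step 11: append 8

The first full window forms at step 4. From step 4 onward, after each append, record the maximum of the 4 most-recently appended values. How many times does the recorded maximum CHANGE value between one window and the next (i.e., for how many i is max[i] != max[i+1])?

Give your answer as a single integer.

Answer: 4

Derivation:
step 1: append 53 -> window=[53] (not full yet)
step 2: append 33 -> window=[53, 33] (not full yet)
step 3: append 48 -> window=[53, 33, 48] (not full yet)
step 4: append 29 -> window=[53, 33, 48, 29] -> max=53
step 5: append 21 -> window=[33, 48, 29, 21] -> max=48
step 6: append 42 -> window=[48, 29, 21, 42] -> max=48
step 7: append 31 -> window=[29, 21, 42, 31] -> max=42
step 8: append 52 -> window=[21, 42, 31, 52] -> max=52
step 9: append 39 -> window=[42, 31, 52, 39] -> max=52
step 10: append 53 -> window=[31, 52, 39, 53] -> max=53
step 11: append 8 -> window=[52, 39, 53, 8] -> max=53
Recorded maximums: 53 48 48 42 52 52 53 53
Changes between consecutive maximums: 4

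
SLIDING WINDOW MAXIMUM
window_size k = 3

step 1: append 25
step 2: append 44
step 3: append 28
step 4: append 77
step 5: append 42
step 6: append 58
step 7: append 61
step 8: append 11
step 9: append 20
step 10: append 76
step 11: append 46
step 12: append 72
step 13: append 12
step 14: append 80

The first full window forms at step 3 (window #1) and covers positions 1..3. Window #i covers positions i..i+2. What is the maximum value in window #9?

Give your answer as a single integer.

Answer: 76

Derivation:
step 1: append 25 -> window=[25] (not full yet)
step 2: append 44 -> window=[25, 44] (not full yet)
step 3: append 28 -> window=[25, 44, 28] -> max=44
step 4: append 77 -> window=[44, 28, 77] -> max=77
step 5: append 42 -> window=[28, 77, 42] -> max=77
step 6: append 58 -> window=[77, 42, 58] -> max=77
step 7: append 61 -> window=[42, 58, 61] -> max=61
step 8: append 11 -> window=[58, 61, 11] -> max=61
step 9: append 20 -> window=[61, 11, 20] -> max=61
step 10: append 76 -> window=[11, 20, 76] -> max=76
step 11: append 46 -> window=[20, 76, 46] -> max=76
Window #9 max = 76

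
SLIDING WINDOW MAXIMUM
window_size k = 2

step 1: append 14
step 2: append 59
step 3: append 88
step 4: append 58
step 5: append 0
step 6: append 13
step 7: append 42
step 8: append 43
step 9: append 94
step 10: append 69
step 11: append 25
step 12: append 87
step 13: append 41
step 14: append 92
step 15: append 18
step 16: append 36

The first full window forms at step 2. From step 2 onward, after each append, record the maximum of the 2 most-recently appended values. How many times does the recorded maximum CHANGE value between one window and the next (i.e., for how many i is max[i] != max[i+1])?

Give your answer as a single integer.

Answer: 10

Derivation:
step 1: append 14 -> window=[14] (not full yet)
step 2: append 59 -> window=[14, 59] -> max=59
step 3: append 88 -> window=[59, 88] -> max=88
step 4: append 58 -> window=[88, 58] -> max=88
step 5: append 0 -> window=[58, 0] -> max=58
step 6: append 13 -> window=[0, 13] -> max=13
step 7: append 42 -> window=[13, 42] -> max=42
step 8: append 43 -> window=[42, 43] -> max=43
step 9: append 94 -> window=[43, 94] -> max=94
step 10: append 69 -> window=[94, 69] -> max=94
step 11: append 25 -> window=[69, 25] -> max=69
step 12: append 87 -> window=[25, 87] -> max=87
step 13: append 41 -> window=[87, 41] -> max=87
step 14: append 92 -> window=[41, 92] -> max=92
step 15: append 18 -> window=[92, 18] -> max=92
step 16: append 36 -> window=[18, 36] -> max=36
Recorded maximums: 59 88 88 58 13 42 43 94 94 69 87 87 92 92 36
Changes between consecutive maximums: 10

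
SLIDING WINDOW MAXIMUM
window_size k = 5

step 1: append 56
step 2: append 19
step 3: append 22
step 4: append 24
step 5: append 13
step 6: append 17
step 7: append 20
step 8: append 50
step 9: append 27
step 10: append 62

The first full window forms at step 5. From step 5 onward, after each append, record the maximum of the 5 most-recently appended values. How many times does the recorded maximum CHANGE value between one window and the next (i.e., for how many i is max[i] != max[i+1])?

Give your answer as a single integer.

Answer: 3

Derivation:
step 1: append 56 -> window=[56] (not full yet)
step 2: append 19 -> window=[56, 19] (not full yet)
step 3: append 22 -> window=[56, 19, 22] (not full yet)
step 4: append 24 -> window=[56, 19, 22, 24] (not full yet)
step 5: append 13 -> window=[56, 19, 22, 24, 13] -> max=56
step 6: append 17 -> window=[19, 22, 24, 13, 17] -> max=24
step 7: append 20 -> window=[22, 24, 13, 17, 20] -> max=24
step 8: append 50 -> window=[24, 13, 17, 20, 50] -> max=50
step 9: append 27 -> window=[13, 17, 20, 50, 27] -> max=50
step 10: append 62 -> window=[17, 20, 50, 27, 62] -> max=62
Recorded maximums: 56 24 24 50 50 62
Changes between consecutive maximums: 3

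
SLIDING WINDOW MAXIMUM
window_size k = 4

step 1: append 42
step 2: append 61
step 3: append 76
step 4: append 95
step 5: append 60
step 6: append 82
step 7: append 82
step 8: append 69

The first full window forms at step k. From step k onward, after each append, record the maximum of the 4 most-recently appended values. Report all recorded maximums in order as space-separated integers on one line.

Answer: 95 95 95 95 82

Derivation:
step 1: append 42 -> window=[42] (not full yet)
step 2: append 61 -> window=[42, 61] (not full yet)
step 3: append 76 -> window=[42, 61, 76] (not full yet)
step 4: append 95 -> window=[42, 61, 76, 95] -> max=95
step 5: append 60 -> window=[61, 76, 95, 60] -> max=95
step 6: append 82 -> window=[76, 95, 60, 82] -> max=95
step 7: append 82 -> window=[95, 60, 82, 82] -> max=95
step 8: append 69 -> window=[60, 82, 82, 69] -> max=82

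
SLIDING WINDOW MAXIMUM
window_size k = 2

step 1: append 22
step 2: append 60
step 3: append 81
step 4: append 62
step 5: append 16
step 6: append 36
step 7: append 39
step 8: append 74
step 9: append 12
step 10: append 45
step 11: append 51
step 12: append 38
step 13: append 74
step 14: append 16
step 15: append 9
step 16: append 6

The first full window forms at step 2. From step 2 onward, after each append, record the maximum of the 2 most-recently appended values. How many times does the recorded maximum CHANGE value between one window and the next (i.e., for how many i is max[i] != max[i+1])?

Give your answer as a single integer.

Answer: 10

Derivation:
step 1: append 22 -> window=[22] (not full yet)
step 2: append 60 -> window=[22, 60] -> max=60
step 3: append 81 -> window=[60, 81] -> max=81
step 4: append 62 -> window=[81, 62] -> max=81
step 5: append 16 -> window=[62, 16] -> max=62
step 6: append 36 -> window=[16, 36] -> max=36
step 7: append 39 -> window=[36, 39] -> max=39
step 8: append 74 -> window=[39, 74] -> max=74
step 9: append 12 -> window=[74, 12] -> max=74
step 10: append 45 -> window=[12, 45] -> max=45
step 11: append 51 -> window=[45, 51] -> max=51
step 12: append 38 -> window=[51, 38] -> max=51
step 13: append 74 -> window=[38, 74] -> max=74
step 14: append 16 -> window=[74, 16] -> max=74
step 15: append 9 -> window=[16, 9] -> max=16
step 16: append 6 -> window=[9, 6] -> max=9
Recorded maximums: 60 81 81 62 36 39 74 74 45 51 51 74 74 16 9
Changes between consecutive maximums: 10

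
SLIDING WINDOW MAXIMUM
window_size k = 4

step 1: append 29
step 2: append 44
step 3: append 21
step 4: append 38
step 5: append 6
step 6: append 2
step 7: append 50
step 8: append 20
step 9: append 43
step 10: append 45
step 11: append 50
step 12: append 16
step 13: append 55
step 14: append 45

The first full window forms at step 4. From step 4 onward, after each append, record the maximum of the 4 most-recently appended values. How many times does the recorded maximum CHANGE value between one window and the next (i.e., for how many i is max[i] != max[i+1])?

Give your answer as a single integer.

step 1: append 29 -> window=[29] (not full yet)
step 2: append 44 -> window=[29, 44] (not full yet)
step 3: append 21 -> window=[29, 44, 21] (not full yet)
step 4: append 38 -> window=[29, 44, 21, 38] -> max=44
step 5: append 6 -> window=[44, 21, 38, 6] -> max=44
step 6: append 2 -> window=[21, 38, 6, 2] -> max=38
step 7: append 50 -> window=[38, 6, 2, 50] -> max=50
step 8: append 20 -> window=[6, 2, 50, 20] -> max=50
step 9: append 43 -> window=[2, 50, 20, 43] -> max=50
step 10: append 45 -> window=[50, 20, 43, 45] -> max=50
step 11: append 50 -> window=[20, 43, 45, 50] -> max=50
step 12: append 16 -> window=[43, 45, 50, 16] -> max=50
step 13: append 55 -> window=[45, 50, 16, 55] -> max=55
step 14: append 45 -> window=[50, 16, 55, 45] -> max=55
Recorded maximums: 44 44 38 50 50 50 50 50 50 55 55
Changes between consecutive maximums: 3

Answer: 3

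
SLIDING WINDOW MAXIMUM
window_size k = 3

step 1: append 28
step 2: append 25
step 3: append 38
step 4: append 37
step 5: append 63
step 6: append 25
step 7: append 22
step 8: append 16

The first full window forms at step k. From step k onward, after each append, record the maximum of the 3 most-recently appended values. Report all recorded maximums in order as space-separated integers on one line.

step 1: append 28 -> window=[28] (not full yet)
step 2: append 25 -> window=[28, 25] (not full yet)
step 3: append 38 -> window=[28, 25, 38] -> max=38
step 4: append 37 -> window=[25, 38, 37] -> max=38
step 5: append 63 -> window=[38, 37, 63] -> max=63
step 6: append 25 -> window=[37, 63, 25] -> max=63
step 7: append 22 -> window=[63, 25, 22] -> max=63
step 8: append 16 -> window=[25, 22, 16] -> max=25

Answer: 38 38 63 63 63 25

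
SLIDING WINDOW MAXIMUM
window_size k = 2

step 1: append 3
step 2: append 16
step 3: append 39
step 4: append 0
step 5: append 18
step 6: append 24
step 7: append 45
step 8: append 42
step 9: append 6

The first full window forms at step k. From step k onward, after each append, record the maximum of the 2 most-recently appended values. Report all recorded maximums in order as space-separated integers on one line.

Answer: 16 39 39 18 24 45 45 42

Derivation:
step 1: append 3 -> window=[3] (not full yet)
step 2: append 16 -> window=[3, 16] -> max=16
step 3: append 39 -> window=[16, 39] -> max=39
step 4: append 0 -> window=[39, 0] -> max=39
step 5: append 18 -> window=[0, 18] -> max=18
step 6: append 24 -> window=[18, 24] -> max=24
step 7: append 45 -> window=[24, 45] -> max=45
step 8: append 42 -> window=[45, 42] -> max=45
step 9: append 6 -> window=[42, 6] -> max=42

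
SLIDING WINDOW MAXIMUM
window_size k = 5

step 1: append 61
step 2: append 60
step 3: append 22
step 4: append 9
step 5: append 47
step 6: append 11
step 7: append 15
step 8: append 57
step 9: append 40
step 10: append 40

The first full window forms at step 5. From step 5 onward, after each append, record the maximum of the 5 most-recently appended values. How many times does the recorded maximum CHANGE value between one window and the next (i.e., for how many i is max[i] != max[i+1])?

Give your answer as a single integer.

Answer: 3

Derivation:
step 1: append 61 -> window=[61] (not full yet)
step 2: append 60 -> window=[61, 60] (not full yet)
step 3: append 22 -> window=[61, 60, 22] (not full yet)
step 4: append 9 -> window=[61, 60, 22, 9] (not full yet)
step 5: append 47 -> window=[61, 60, 22, 9, 47] -> max=61
step 6: append 11 -> window=[60, 22, 9, 47, 11] -> max=60
step 7: append 15 -> window=[22, 9, 47, 11, 15] -> max=47
step 8: append 57 -> window=[9, 47, 11, 15, 57] -> max=57
step 9: append 40 -> window=[47, 11, 15, 57, 40] -> max=57
step 10: append 40 -> window=[11, 15, 57, 40, 40] -> max=57
Recorded maximums: 61 60 47 57 57 57
Changes between consecutive maximums: 3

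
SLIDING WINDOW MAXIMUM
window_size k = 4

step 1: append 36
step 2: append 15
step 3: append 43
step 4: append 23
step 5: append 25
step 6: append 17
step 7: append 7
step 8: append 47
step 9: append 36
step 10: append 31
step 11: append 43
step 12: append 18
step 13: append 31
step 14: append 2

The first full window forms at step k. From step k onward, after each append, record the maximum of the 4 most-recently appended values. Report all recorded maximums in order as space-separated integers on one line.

Answer: 43 43 43 25 47 47 47 47 43 43 43

Derivation:
step 1: append 36 -> window=[36] (not full yet)
step 2: append 15 -> window=[36, 15] (not full yet)
step 3: append 43 -> window=[36, 15, 43] (not full yet)
step 4: append 23 -> window=[36, 15, 43, 23] -> max=43
step 5: append 25 -> window=[15, 43, 23, 25] -> max=43
step 6: append 17 -> window=[43, 23, 25, 17] -> max=43
step 7: append 7 -> window=[23, 25, 17, 7] -> max=25
step 8: append 47 -> window=[25, 17, 7, 47] -> max=47
step 9: append 36 -> window=[17, 7, 47, 36] -> max=47
step 10: append 31 -> window=[7, 47, 36, 31] -> max=47
step 11: append 43 -> window=[47, 36, 31, 43] -> max=47
step 12: append 18 -> window=[36, 31, 43, 18] -> max=43
step 13: append 31 -> window=[31, 43, 18, 31] -> max=43
step 14: append 2 -> window=[43, 18, 31, 2] -> max=43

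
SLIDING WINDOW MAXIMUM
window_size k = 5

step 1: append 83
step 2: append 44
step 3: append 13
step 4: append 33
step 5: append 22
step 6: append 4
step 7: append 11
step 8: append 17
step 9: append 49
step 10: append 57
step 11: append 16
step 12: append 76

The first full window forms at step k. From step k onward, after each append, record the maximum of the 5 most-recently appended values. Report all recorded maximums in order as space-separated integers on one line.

Answer: 83 44 33 33 49 57 57 76

Derivation:
step 1: append 83 -> window=[83] (not full yet)
step 2: append 44 -> window=[83, 44] (not full yet)
step 3: append 13 -> window=[83, 44, 13] (not full yet)
step 4: append 33 -> window=[83, 44, 13, 33] (not full yet)
step 5: append 22 -> window=[83, 44, 13, 33, 22] -> max=83
step 6: append 4 -> window=[44, 13, 33, 22, 4] -> max=44
step 7: append 11 -> window=[13, 33, 22, 4, 11] -> max=33
step 8: append 17 -> window=[33, 22, 4, 11, 17] -> max=33
step 9: append 49 -> window=[22, 4, 11, 17, 49] -> max=49
step 10: append 57 -> window=[4, 11, 17, 49, 57] -> max=57
step 11: append 16 -> window=[11, 17, 49, 57, 16] -> max=57
step 12: append 76 -> window=[17, 49, 57, 16, 76] -> max=76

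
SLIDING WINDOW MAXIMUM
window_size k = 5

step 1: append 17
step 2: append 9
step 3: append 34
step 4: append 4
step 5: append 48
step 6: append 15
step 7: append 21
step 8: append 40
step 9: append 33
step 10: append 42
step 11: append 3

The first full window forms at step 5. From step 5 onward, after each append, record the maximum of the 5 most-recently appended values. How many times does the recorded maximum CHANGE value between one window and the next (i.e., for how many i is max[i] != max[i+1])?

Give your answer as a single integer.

Answer: 1

Derivation:
step 1: append 17 -> window=[17] (not full yet)
step 2: append 9 -> window=[17, 9] (not full yet)
step 3: append 34 -> window=[17, 9, 34] (not full yet)
step 4: append 4 -> window=[17, 9, 34, 4] (not full yet)
step 5: append 48 -> window=[17, 9, 34, 4, 48] -> max=48
step 6: append 15 -> window=[9, 34, 4, 48, 15] -> max=48
step 7: append 21 -> window=[34, 4, 48, 15, 21] -> max=48
step 8: append 40 -> window=[4, 48, 15, 21, 40] -> max=48
step 9: append 33 -> window=[48, 15, 21, 40, 33] -> max=48
step 10: append 42 -> window=[15, 21, 40, 33, 42] -> max=42
step 11: append 3 -> window=[21, 40, 33, 42, 3] -> max=42
Recorded maximums: 48 48 48 48 48 42 42
Changes between consecutive maximums: 1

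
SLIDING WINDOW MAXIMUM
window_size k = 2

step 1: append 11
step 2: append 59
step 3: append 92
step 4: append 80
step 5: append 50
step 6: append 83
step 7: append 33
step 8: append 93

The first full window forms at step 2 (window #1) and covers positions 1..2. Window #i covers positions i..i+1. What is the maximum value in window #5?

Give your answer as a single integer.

Answer: 83

Derivation:
step 1: append 11 -> window=[11] (not full yet)
step 2: append 59 -> window=[11, 59] -> max=59
step 3: append 92 -> window=[59, 92] -> max=92
step 4: append 80 -> window=[92, 80] -> max=92
step 5: append 50 -> window=[80, 50] -> max=80
step 6: append 83 -> window=[50, 83] -> max=83
Window #5 max = 83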